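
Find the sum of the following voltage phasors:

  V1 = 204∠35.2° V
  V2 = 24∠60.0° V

Step 1 — Convert each phasor to rectangular form:
  V1 = 204·(cos(35.2°) + j·sin(35.2°)) = 166.7 + j117.6 V
  V2 = 24·(cos(60.0°) + j·sin(60.0°)) = 12 + j20.78 V
Step 2 — Sum components: V_total = 178.7 + j138.4 V.
Step 3 — Convert to polar: |V_total| = 226 V, ∠V_total = 37.8°.

V_total = 226∠37.8° V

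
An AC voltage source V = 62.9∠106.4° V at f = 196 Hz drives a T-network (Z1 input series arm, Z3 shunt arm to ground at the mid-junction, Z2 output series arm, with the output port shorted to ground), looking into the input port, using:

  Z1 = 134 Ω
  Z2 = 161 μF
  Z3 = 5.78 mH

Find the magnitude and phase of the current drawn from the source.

Step 1 — Angular frequency: ω = 2π·f = 2π·196 = 1232 rad/s.
Step 2 — Component impedances:
  Z1: Z = R = 134 Ω
  Z2: Z = 1/(jωC) = -j/(ω·C) = 0 - j5.044 Ω
  Z3: Z = jωL = j·1232·0.00578 = 0 + j7.118 Ω
Step 3 — With the output port shorted to ground, the output series arm Z2 runs from the junction to ground; the shunt arm Z3 also runs from the junction to ground. They appear in parallel: Z3 || Z2 = 0 - j17.31 Ω.
Step 4 — Series with input arm Z1: Z_in = Z1 + (Z3 || Z2) = 134 - j17.31 Ω = 135.1∠-7.4° Ω.
Step 5 — Source phasor: V = 62.9∠106.4° V = -17.76 + j60.34 V.
Step 6 — Ohm's law: I = V / Z_total = (-17.76 + j60.34) / (134 - j17.31) = -0.1876 + j0.4261 A.
Step 7 — Convert to polar: |I| = 0.4655 A, ∠I = 113.8°.

I = 0.4655∠113.8° A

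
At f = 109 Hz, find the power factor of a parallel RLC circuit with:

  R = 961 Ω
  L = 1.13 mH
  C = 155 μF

Step 1 — Angular frequency: ω = 2π·f = 2π·109 = 684.9 rad/s.
Step 2 — Component impedances:
  R: Z = R = 961 Ω
  L: Z = jωL = j·684.9·0.00113 = 0 + j0.7739 Ω
  C: Z = 1/(jωC) = -j/(ω·C) = 0 - j9.42 Ω
Step 3 — Parallel combination: 1/Z_total = 1/R + 1/L + 1/C; Z_total = 0.0007398 + j0.8432 Ω = 0.8432∠89.9° Ω.
Step 4 — Power factor: PF = cos(φ) = Re(Z)/|Z| = 0.0007398/0.8432 = 0.0008774.
Step 5 — Type: Im(Z) = 0.8432 ⇒ lagging (phase φ = 89.9°).

PF = 0.0008774 (lagging, φ = 89.9°)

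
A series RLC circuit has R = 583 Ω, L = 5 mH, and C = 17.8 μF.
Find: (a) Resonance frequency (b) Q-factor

Step 1 — Resonance condition Im(Z)=0 gives ω₀ = 1/√(LC).
Step 2 — ω₀ = 1/√(0.005·1.78e-05) = 3352 rad/s.
Step 3 — f₀ = ω₀/(2π) = 533.5 Hz.
Step 4 — Series Q: Q = ω₀L/R = 3352·0.005/583 = 0.02875.

(a) f₀ = 533.5 Hz  (b) Q = 0.02875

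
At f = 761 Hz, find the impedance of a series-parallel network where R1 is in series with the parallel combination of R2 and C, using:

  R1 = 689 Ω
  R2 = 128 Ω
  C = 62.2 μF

Step 1 — Angular frequency: ω = 2π·f = 2π·761 = 4782 rad/s.
Step 2 — Component impedances:
  R1: Z = R = 689 Ω
  R2: Z = R = 128 Ω
  C: Z = 1/(jωC) = -j/(ω·C) = 0 - j3.362 Ω
Step 3 — Parallel branch: R2 || C = 1/(1/R2 + 1/C) = 0.08826 - j3.36 Ω.
Step 4 — Series with R1: Z_total = R1 + (R2 || C) = 689.1 - j3.36 Ω = 689.1∠-0.3° Ω.

Z = 689.1 - j3.36 Ω = 689.1∠-0.3° Ω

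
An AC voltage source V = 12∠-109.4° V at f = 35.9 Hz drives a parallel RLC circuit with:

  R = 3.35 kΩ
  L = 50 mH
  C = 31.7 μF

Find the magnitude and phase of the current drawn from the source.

Step 1 — Angular frequency: ω = 2π·f = 2π·35.9 = 225.6 rad/s.
Step 2 — Component impedances:
  R: Z = R = 3350 Ω
  L: Z = jωL = j·225.6·0.05 = 0 + j11.28 Ω
  C: Z = 1/(jωC) = -j/(ω·C) = 0 - j139.9 Ω
Step 3 — Parallel combination: 1/Z_total = 1/R + 1/L + 1/C; Z_total = 0.04492 + j12.27 Ω = 12.27∠89.8° Ω.
Step 4 — Source phasor: V = 12∠-109.4° V = -3.986 - j11.32 V.
Step 5 — Ohm's law: I = V / Z_total = (-3.986 - j11.32) / (0.04492 + j12.27) = -0.9238 + j0.3215 A.
Step 6 — Convert to polar: |I| = 0.9782 A, ∠I = 160.8°.

I = 0.9782∠160.8° A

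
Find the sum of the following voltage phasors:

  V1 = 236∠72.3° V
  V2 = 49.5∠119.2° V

Step 1 — Convert each phasor to rectangular form:
  V1 = 236·(cos(72.3°) + j·sin(72.3°)) = 71.75 + j224.8 V
  V2 = 49.5·(cos(119.2°) + j·sin(119.2°)) = -24.15 + j43.21 V
Step 2 — Sum components: V_total = 47.6 + j268 V.
Step 3 — Convert to polar: |V_total| = 272.2 V, ∠V_total = 79.9°.

V_total = 272.2∠79.9° V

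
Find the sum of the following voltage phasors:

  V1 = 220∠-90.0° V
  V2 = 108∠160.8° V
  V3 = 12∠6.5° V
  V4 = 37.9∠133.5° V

Step 1 — Convert each phasor to rectangular form:
  V1 = 220·(cos(-90.0°) + j·sin(-90.0°)) = 0 - j220 V
  V2 = 108·(cos(160.8°) + j·sin(160.8°)) = -102 + j35.52 V
  V3 = 12·(cos(6.5°) + j·sin(6.5°)) = 11.92 + j1.358 V
  V4 = 37.9·(cos(133.5°) + j·sin(133.5°)) = -26.09 + j27.49 V
Step 2 — Sum components: V_total = -116.2 - j155.6 V.
Step 3 — Convert to polar: |V_total| = 194.2 V, ∠V_total = -126.7°.

V_total = 194.2∠-126.7° V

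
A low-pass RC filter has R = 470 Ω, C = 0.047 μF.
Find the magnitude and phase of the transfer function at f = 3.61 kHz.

Step 1 — Angular frequency: ω = 2π·3610 = 2.268e+04 rad/s.
Step 2 — Transfer function: H(jω) = 1/(1 + jωRC).
Step 3 — Denominator: 1 + jωRC = 1 + j·2.268e+04·470·4.7e-08 = 1 + j0.5011.
Step 4 — H = 0.7993 - j0.4005.
Step 5 — Magnitude: |H| = 0.8941 (-1.0 dB); phase: φ = -26.6°.

|H| = 0.8941 (-1.0 dB), φ = -26.6°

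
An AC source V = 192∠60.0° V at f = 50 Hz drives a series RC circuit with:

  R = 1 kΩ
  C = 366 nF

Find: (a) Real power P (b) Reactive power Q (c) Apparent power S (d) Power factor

Step 1 — Angular frequency: ω = 2π·f = 2π·50 = 314.2 rad/s.
Step 2 — Component impedances:
  R: Z = R = 1000 Ω
  C: Z = 1/(jωC) = -j/(ω·C) = 0 - j8697 Ω
Step 3 — Series combination: Z_total = R + C = 1000 - j8697 Ω = 8754∠-83.4° Ω.
Step 4 — Source phasor: V = 192∠60.0° V = 96 + j166.3 V.
Step 5 — Current: I = V / Z = -0.01762 + j0.01306 A = 0.02193∠143.4° A.
Step 6 — Complex power: S = V·I* = 0.481 - j4.183 VA.
Step 7 — Real power: P = Re(S) = 0.481 W.
Step 8 — Reactive power: Q = Im(S) = -4.183 VAR.
Step 9 — Apparent power: |S| = 4.211 VA.
Step 10 — Power factor: PF = P/|S| = 0.1142 (leading).

(a) P = 0.481 W  (b) Q = -4.183 VAR  (c) S = 4.211 VA  (d) PF = 0.1142 (leading)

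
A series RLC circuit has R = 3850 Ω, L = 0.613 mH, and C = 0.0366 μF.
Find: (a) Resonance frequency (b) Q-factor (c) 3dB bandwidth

Step 1 — Resonance condition Im(Z)=0 gives ω₀ = 1/√(LC).
Step 2 — ω₀ = 1/√(0.000613·3.66e-08) = 2.111e+05 rad/s.
Step 3 — f₀ = ω₀/(2π) = 3.36e+04 Hz.
Step 4 — Series Q: Q = ω₀L/R = 2.111e+05·0.000613/3850 = 0.03361.
Step 5 — 3dB bandwidth: Δω = ω₀/Q = 6.281e+06 rad/s; BW = Δω/(2π) = 9.996e+05 Hz.

(a) f₀ = 3.36e+04 Hz  (b) Q = 0.03361  (c) BW = 9.996e+05 Hz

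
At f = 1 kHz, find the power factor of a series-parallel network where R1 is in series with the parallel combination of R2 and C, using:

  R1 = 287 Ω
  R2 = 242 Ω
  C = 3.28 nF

Step 1 — Angular frequency: ω = 2π·f = 2π·1000 = 6283 rad/s.
Step 2 — Component impedances:
  R1: Z = R = 287 Ω
  R2: Z = R = 242 Ω
  C: Z = 1/(jωC) = -j/(ω·C) = 0 - j4.852e+04 Ω
Step 3 — Parallel branch: R2 || C = 1/(1/R2 + 1/C) = 242 - j1.207 Ω.
Step 4 — Series with R1: Z_total = R1 + (R2 || C) = 529 - j1.207 Ω = 529∠-0.1° Ω.
Step 5 — Power factor: PF = cos(φ) = Re(Z)/|Z| = 529/529 = 1.
Step 6 — Type: Im(Z) = -1.207 ⇒ leading (phase φ = -0.1°).

PF = 1 (leading, φ = -0.1°)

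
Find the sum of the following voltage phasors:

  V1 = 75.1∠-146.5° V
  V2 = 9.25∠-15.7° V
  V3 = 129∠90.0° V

Step 1 — Convert each phasor to rectangular form:
  V1 = 75.1·(cos(-146.5°) + j·sin(-146.5°)) = -62.62 - j41.45 V
  V2 = 9.25·(cos(-15.7°) + j·sin(-15.7°)) = 8.905 - j2.503 V
  V3 = 129·(cos(90.0°) + j·sin(90.0°)) = 0 + j129 V
Step 2 — Sum components: V_total = -53.72 + j85.05 V.
Step 3 — Convert to polar: |V_total| = 100.6 V, ∠V_total = 122.3°.

V_total = 100.6∠122.3° V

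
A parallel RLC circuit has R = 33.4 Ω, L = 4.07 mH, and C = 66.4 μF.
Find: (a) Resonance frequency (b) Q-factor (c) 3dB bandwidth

Step 1 — Resonance: ω₀ = 1/√(LC) = 1/√(0.00407·6.64e-05) = 1924 rad/s.
Step 2 — f₀ = ω₀/(2π) = 306.2 Hz.
Step 3 — Parallel Q: Q = R/(ω₀L) = 33.4/(1924·0.00407) = 4.266.
Step 4 — Bandwidth: Δω = ω₀/Q = 450.9 rad/s; BW = Δω/(2π) = 71.76 Hz.

(a) f₀ = 306.2 Hz  (b) Q = 4.266  (c) BW = 71.76 Hz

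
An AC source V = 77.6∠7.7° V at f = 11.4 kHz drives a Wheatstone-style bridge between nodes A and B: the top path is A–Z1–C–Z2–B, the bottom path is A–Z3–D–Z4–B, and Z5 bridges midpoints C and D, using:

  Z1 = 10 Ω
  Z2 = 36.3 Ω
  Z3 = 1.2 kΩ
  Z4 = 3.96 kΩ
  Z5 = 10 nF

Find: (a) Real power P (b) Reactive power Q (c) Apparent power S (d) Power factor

Step 1 — Angular frequency: ω = 2π·f = 2π·1.14e+04 = 7.163e+04 rad/s.
Step 2 — Component impedances:
  Z1: Z = R = 10 Ω
  Z2: Z = R = 36.3 Ω
  Z3: Z = R = 1200 Ω
  Z4: Z = R = 3960 Ω
  Z5: Z = 1/(jωC) = -j/(ω·C) = 0 - j1396 Ω
Step 3 — Bridge requires nodal analysis (the Z5 bridge couples midpoints C and D, so the two paths cannot be reduced to a simple series/parallel combination). Setting node B to ground and injecting 1 A at node A, the 3-node admittance system at A, C, D solves to V_A = Z_AB = 45.89 - j0.0002873 Ω = 45.89∠-0.0° Ω.
Step 4 — Source phasor: V = 77.6∠7.7° V = 76.9 + j10.4 V.
Step 5 — Current: I = V / Z = 1.676 + j0.2266 A = 1.691∠7.7° A.
Step 6 — Complex power: S = V·I* = 131.2 - j0.0008215 VA.
Step 7 — Real power: P = Re(S) = 131.2 W.
Step 8 — Reactive power: Q = Im(S) = -0.0008215 VAR.
Step 9 — Apparent power: |S| = 131.2 VA.
Step 10 — Power factor: PF = P/|S| = 1 (leading).

(a) P = 131.2 W  (b) Q = -0.0008215 VAR  (c) S = 131.2 VA  (d) PF = 1 (leading)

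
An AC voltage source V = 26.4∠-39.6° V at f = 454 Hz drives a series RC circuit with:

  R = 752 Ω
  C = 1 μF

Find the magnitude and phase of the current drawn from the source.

Step 1 — Angular frequency: ω = 2π·f = 2π·454 = 2853 rad/s.
Step 2 — Component impedances:
  R: Z = R = 752 Ω
  C: Z = 1/(jωC) = -j/(ω·C) = 0 - j350.6 Ω
Step 3 — Series combination: Z_total = R + C = 752 - j350.6 Ω = 829.7∠-25.0° Ω.
Step 4 — Source phasor: V = 26.4∠-39.6° V = 20.34 - j16.83 V.
Step 5 — Ohm's law: I = V / Z_total = (20.34 - j16.83) / (752 - j350.6) = 0.03079 - j0.008024 A.
Step 6 — Convert to polar: |I| = 0.03182 A, ∠I = -14.6°.

I = 0.03182∠-14.6° A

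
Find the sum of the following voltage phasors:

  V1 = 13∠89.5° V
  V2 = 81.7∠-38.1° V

Step 1 — Convert each phasor to rectangular form:
  V1 = 13·(cos(89.5°) + j·sin(89.5°)) = 0.1134 + j13 V
  V2 = 81.7·(cos(-38.1°) + j·sin(-38.1°)) = 64.29 - j50.41 V
Step 2 — Sum components: V_total = 64.41 - j37.41 V.
Step 3 — Convert to polar: |V_total| = 74.48 V, ∠V_total = -30.2°.

V_total = 74.48∠-30.2° V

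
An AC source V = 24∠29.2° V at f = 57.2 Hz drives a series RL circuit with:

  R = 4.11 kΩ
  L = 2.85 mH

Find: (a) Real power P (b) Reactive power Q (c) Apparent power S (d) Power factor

Step 1 — Angular frequency: ω = 2π·f = 2π·57.2 = 359.4 rad/s.
Step 2 — Component impedances:
  R: Z = R = 4110 Ω
  L: Z = jωL = j·359.4·0.00285 = 0 + j1.024 Ω
Step 3 — Series combination: Z_total = R + L = 4110 + j1.024 Ω = 4110∠0.0° Ω.
Step 4 — Source phasor: V = 24∠29.2° V = 20.95 + j11.71 V.
Step 5 — Current: I = V / Z = 0.005098 + j0.002848 A = 0.005839∠29.2° A.
Step 6 — Complex power: S = V·I* = 0.1401 + j3.493e-05 VA.
Step 7 — Real power: P = Re(S) = 0.1401 W.
Step 8 — Reactive power: Q = Im(S) = 3.493e-05 VAR.
Step 9 — Apparent power: |S| = 0.1401 VA.
Step 10 — Power factor: PF = P/|S| = 1 (lagging).

(a) P = 0.1401 W  (b) Q = 3.493e-05 VAR  (c) S = 0.1401 VA  (d) PF = 1 (lagging)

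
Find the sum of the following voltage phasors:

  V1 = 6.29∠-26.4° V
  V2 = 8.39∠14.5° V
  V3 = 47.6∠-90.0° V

Step 1 — Convert each phasor to rectangular form:
  V1 = 6.29·(cos(-26.4°) + j·sin(-26.4°)) = 5.634 - j2.797 V
  V2 = 8.39·(cos(14.5°) + j·sin(14.5°)) = 8.123 + j2.101 V
  V3 = 47.6·(cos(-90.0°) + j·sin(-90.0°)) = 0 - j47.6 V
Step 2 — Sum components: V_total = 13.76 - j48.3 V.
Step 3 — Convert to polar: |V_total| = 50.22 V, ∠V_total = -74.1°.

V_total = 50.22∠-74.1° V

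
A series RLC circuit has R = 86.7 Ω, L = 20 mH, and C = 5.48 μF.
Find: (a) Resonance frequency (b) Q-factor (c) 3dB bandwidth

Step 1 — Resonance: ω₀ = 1/√(LC) = 1/√(0.02·5.48e-06) = 3021 rad/s.
Step 2 — f₀ = ω₀/(2π) = 480.7 Hz.
Step 3 — Series Q: Q = ω₀L/R = 3021·0.02/86.7 = 0.6968.
Step 4 — Bandwidth: Δω = ω₀/Q = 4335 rad/s; BW = Δω/(2π) = 689.9 Hz.

(a) f₀ = 480.7 Hz  (b) Q = 0.6968  (c) BW = 689.9 Hz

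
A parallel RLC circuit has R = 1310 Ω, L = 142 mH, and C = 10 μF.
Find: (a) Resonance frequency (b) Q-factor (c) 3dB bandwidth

Step 1 — Resonance: ω₀ = 1/√(LC) = 1/√(0.142·1e-05) = 839.2 rad/s.
Step 2 — f₀ = ω₀/(2π) = 133.6 Hz.
Step 3 — Parallel Q: Q = R/(ω₀L) = 1310/(839.2·0.142) = 10.99.
Step 4 — Bandwidth: Δω = ω₀/Q = 76.34 rad/s; BW = Δω/(2π) = 12.15 Hz.

(a) f₀ = 133.6 Hz  (b) Q = 10.99  (c) BW = 12.15 Hz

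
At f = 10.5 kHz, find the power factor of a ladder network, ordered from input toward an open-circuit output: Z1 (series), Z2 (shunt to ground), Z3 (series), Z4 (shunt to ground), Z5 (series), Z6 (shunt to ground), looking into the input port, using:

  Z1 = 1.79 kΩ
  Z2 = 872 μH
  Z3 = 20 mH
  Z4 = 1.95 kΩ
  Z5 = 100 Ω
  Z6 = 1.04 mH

Step 1 — Angular frequency: ω = 2π·f = 2π·1.05e+04 = 6.597e+04 rad/s.
Step 2 — Component impedances:
  Z1: Z = R = 1790 Ω
  Z2: Z = jωL = j·6.597e+04·0.000872 = 0 + j57.53 Ω
  Z3: Z = jωL = j·6.597e+04·0.02 = 0 + j1319 Ω
  Z4: Z = R = 1950 Ω
  Z5: Z = R = 100 Ω
  Z6: Z = jωL = j·6.597e+04·0.00104 = 0 + j68.61 Ω
Step 3 — Ladder network (open output): work backward from the far end, alternating series and parallel combinations. Z_in = 1790 + j55.24 Ω = 1791∠1.8° Ω.
Step 4 — Power factor: PF = cos(φ) = Re(Z)/|Z| = 1790.15/1791.01 = 0.9995.
Step 5 — Type: Im(Z) = 55.24 ⇒ lagging (phase φ = 1.8°).

PF = 0.9995 (lagging, φ = 1.8°)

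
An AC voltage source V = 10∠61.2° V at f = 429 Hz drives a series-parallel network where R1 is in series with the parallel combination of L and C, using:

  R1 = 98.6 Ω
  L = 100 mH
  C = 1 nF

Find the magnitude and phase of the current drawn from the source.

Step 1 — Angular frequency: ω = 2π·f = 2π·429 = 2695 rad/s.
Step 2 — Component impedances:
  R1: Z = R = 98.6 Ω
  L: Z = jωL = j·2695·0.1 = 0 + j269.5 Ω
  C: Z = 1/(jωC) = -j/(ω·C) = 0 - j3.71e+05 Ω
Step 3 — Parallel branch: L || C = 1/(1/L + 1/C) = 0 + j269.7 Ω.
Step 4 — Series with R1: Z_total = R1 + (L || C) = 98.6 + j269.7 Ω = 287.2∠69.9° Ω.
Step 5 — Source phasor: V = 10∠61.2° V = 4.818 + j8.763 V.
Step 6 — Ohm's law: I = V / Z_total = (4.818 + j8.763) / (98.6 + j269.7) = 0.03442 - j0.005279 A.
Step 7 — Convert to polar: |I| = 0.03482 A, ∠I = -8.7°.

I = 0.03482∠-8.7° A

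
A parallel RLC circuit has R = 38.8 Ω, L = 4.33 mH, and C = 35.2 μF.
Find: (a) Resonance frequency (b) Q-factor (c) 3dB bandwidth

Step 1 — Resonance: ω₀ = 1/√(LC) = 1/√(0.00433·3.52e-05) = 2561 rad/s.
Step 2 — f₀ = ω₀/(2π) = 407.7 Hz.
Step 3 — Parallel Q: Q = R/(ω₀L) = 38.8/(2561·0.00433) = 3.498.
Step 4 — Bandwidth: Δω = ω₀/Q = 732.2 rad/s; BW = Δω/(2π) = 116.5 Hz.

(a) f₀ = 407.7 Hz  (b) Q = 3.498  (c) BW = 116.5 Hz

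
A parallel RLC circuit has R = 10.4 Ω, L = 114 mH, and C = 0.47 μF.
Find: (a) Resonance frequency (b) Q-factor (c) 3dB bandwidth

Step 1 — Resonance: ω₀ = 1/√(LC) = 1/√(0.114·4.7e-07) = 4320 rad/s.
Step 2 — f₀ = ω₀/(2π) = 687.6 Hz.
Step 3 — Parallel Q: Q = R/(ω₀L) = 10.4/(4320·0.114) = 0.02112.
Step 4 — Bandwidth: Δω = ω₀/Q = 2.046e+05 rad/s; BW = Δω/(2π) = 3.256e+04 Hz.

(a) f₀ = 687.6 Hz  (b) Q = 0.02112  (c) BW = 3.256e+04 Hz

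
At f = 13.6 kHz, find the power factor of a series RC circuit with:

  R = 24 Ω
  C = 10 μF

Step 1 — Angular frequency: ω = 2π·f = 2π·1.36e+04 = 8.545e+04 rad/s.
Step 2 — Component impedances:
  R: Z = R = 24 Ω
  C: Z = 1/(jωC) = -j/(ω·C) = 0 - j1.17 Ω
Step 3 — Series combination: Z_total = R + C = 24 - j1.17 Ω = 24.03∠-2.8° Ω.
Step 4 — Power factor: PF = cos(φ) = Re(Z)/|Z| = 24/24.03 = 0.9988.
Step 5 — Type: Im(Z) = -1.17 ⇒ leading (phase φ = -2.8°).

PF = 0.9988 (leading, φ = -2.8°)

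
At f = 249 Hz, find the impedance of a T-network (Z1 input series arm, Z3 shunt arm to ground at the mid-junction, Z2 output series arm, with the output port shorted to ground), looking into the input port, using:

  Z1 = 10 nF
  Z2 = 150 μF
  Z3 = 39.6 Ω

Step 1 — Angular frequency: ω = 2π·f = 2π·249 = 1565 rad/s.
Step 2 — Component impedances:
  Z1: Z = 1/(jωC) = -j/(ω·C) = 0 - j6.392e+04 Ω
  Z2: Z = 1/(jωC) = -j/(ω·C) = 0 - j4.261 Ω
  Z3: Z = R = 39.6 Ω
Step 3 — With the output port shorted to ground, the output series arm Z2 runs from the junction to ground; the shunt arm Z3 also runs from the junction to ground. They appear in parallel: Z3 || Z2 = 0.4533 - j4.212 Ω.
Step 4 — Series with input arm Z1: Z_in = Z1 + (Z3 || Z2) = 0.4533 - j6.392e+04 Ω = 6.392e+04∠-90.0° Ω.

Z = 0.4533 - j6.392e+04 Ω = 6.392e+04∠-90.0° Ω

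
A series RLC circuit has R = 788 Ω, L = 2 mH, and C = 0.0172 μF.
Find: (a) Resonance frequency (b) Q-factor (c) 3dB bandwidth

Step 1 — Resonance condition Im(Z)=0 gives ω₀ = 1/√(LC).
Step 2 — ω₀ = 1/√(0.002·1.72e-08) = 1.705e+05 rad/s.
Step 3 — f₀ = ω₀/(2π) = 2.714e+04 Hz.
Step 4 — Series Q: Q = ω₀L/R = 1.705e+05·0.002/788 = 0.4327.
Step 5 — 3dB bandwidth: Δω = ω₀/Q = 3.94e+05 rad/s; BW = Δω/(2π) = 6.271e+04 Hz.

(a) f₀ = 2.714e+04 Hz  (b) Q = 0.4327  (c) BW = 6.271e+04 Hz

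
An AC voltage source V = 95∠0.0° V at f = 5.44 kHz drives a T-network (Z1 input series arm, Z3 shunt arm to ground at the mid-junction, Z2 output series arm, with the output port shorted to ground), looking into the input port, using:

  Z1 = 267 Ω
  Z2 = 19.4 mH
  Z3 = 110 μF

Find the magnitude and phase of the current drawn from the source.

Step 1 — Angular frequency: ω = 2π·f = 2π·5440 = 3.418e+04 rad/s.
Step 2 — Component impedances:
  Z1: Z = R = 267 Ω
  Z2: Z = jωL = j·3.418e+04·0.0194 = 0 + j663.1 Ω
  Z3: Z = 1/(jωC) = -j/(ω·C) = 0 - j0.266 Ω
Step 3 — With the output port shorted to ground, the output series arm Z2 runs from the junction to ground; the shunt arm Z3 also runs from the junction to ground. They appear in parallel: Z3 || Z2 = 0 - j0.2661 Ω.
Step 4 — Series with input arm Z1: Z_in = Z1 + (Z3 || Z2) = 267 - j0.2661 Ω = 267∠-0.1° Ω.
Step 5 — Source phasor: V = 95∠0.0° V = 95 V.
Step 6 — Ohm's law: I = V / Z_total = (95) / (267 - j0.2661) = 0.3558 + j0.0003546 A.
Step 7 — Convert to polar: |I| = 0.3558 A, ∠I = 0.1°.

I = 0.3558∠0.1° A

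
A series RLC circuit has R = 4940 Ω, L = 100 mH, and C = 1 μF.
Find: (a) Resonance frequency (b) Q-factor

Step 1 — Resonance condition Im(Z)=0 gives ω₀ = 1/√(LC).
Step 2 — ω₀ = 1/√(0.1·1e-06) = 3162 rad/s.
Step 3 — f₀ = ω₀/(2π) = 503.3 Hz.
Step 4 — Series Q: Q = ω₀L/R = 3162·0.1/4940 = 0.06401.

(a) f₀ = 503.3 Hz  (b) Q = 0.06401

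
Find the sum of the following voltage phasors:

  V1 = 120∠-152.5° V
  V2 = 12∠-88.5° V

Step 1 — Convert each phasor to rectangular form:
  V1 = 120·(cos(-152.5°) + j·sin(-152.5°)) = -106.4 - j55.41 V
  V2 = 12·(cos(-88.5°) + j·sin(-88.5°)) = 0.3141 - j12 V
Step 2 — Sum components: V_total = -106.1 - j67.41 V.
Step 3 — Convert to polar: |V_total| = 125.7 V, ∠V_total = -147.6°.

V_total = 125.7∠-147.6° V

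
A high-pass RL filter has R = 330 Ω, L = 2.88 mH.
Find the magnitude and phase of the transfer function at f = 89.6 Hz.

Step 1 — Angular frequency: ω = 2π·89.6 = 563 rad/s.
Step 2 — Transfer function: H(jω) = jωL/(R + jωL).
Step 3 — Numerator jωL = j·1.621; denominator R + jωL = 330 + j1.621.
Step 4 — H = 2.414e-05 + j0.004913.
Step 5 — Magnitude: |H| = 0.004913 (-46.2 dB); phase: φ = 89.7°.

|H| = 0.004913 (-46.2 dB), φ = 89.7°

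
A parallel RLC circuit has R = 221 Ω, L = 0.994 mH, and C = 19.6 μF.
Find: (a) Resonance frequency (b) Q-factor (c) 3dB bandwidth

Step 1 — Resonance: ω₀ = 1/√(LC) = 1/√(0.000994·1.96e-05) = 7164 rad/s.
Step 2 — f₀ = ω₀/(2π) = 1140 Hz.
Step 3 — Parallel Q: Q = R/(ω₀L) = 221/(7164·0.000994) = 31.03.
Step 4 — Bandwidth: Δω = ω₀/Q = 230.9 rad/s; BW = Δω/(2π) = 36.74 Hz.

(a) f₀ = 1140 Hz  (b) Q = 31.03  (c) BW = 36.74 Hz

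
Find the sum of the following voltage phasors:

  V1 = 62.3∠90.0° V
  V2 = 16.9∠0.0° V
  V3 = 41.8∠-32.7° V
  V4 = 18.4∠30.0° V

Step 1 — Convert each phasor to rectangular form:
  V1 = 62.3·(cos(90.0°) + j·sin(90.0°)) = 0 + j62.3 V
  V2 = 16.9·(cos(0.0°) + j·sin(0.0°)) = 16.9 V
  V3 = 41.8·(cos(-32.7°) + j·sin(-32.7°)) = 35.18 - j22.58 V
  V4 = 18.4·(cos(30.0°) + j·sin(30.0°)) = 15.93 + j9.2 V
Step 2 — Sum components: V_total = 68.01 + j48.92 V.
Step 3 — Convert to polar: |V_total| = 83.78 V, ∠V_total = 35.7°.

V_total = 83.78∠35.7° V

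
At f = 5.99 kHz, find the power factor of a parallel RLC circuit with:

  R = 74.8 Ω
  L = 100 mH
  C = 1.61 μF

Step 1 — Angular frequency: ω = 2π·f = 2π·5990 = 3.764e+04 rad/s.
Step 2 — Component impedances:
  R: Z = R = 74.8 Ω
  L: Z = jωL = j·3.764e+04·0.1 = 0 + j3764 Ω
  C: Z = 1/(jωC) = -j/(ω·C) = 0 - j16.5 Ω
Step 3 — Parallel combination: 1/Z_total = 1/R + 1/L + 1/C; Z_total = 3.501 - j15.8 Ω = 16.18∠-77.5° Ω.
Step 4 — Power factor: PF = cos(φ) = Re(Z)/|Z| = 3.501/16.18 = 0.2164.
Step 5 — Type: Im(Z) = -15.8 ⇒ leading (phase φ = -77.5°).

PF = 0.2164 (leading, φ = -77.5°)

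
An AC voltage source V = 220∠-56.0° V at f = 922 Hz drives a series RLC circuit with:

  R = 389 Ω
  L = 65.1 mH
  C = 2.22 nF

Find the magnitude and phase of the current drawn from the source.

Step 1 — Angular frequency: ω = 2π·f = 2π·922 = 5793 rad/s.
Step 2 — Component impedances:
  R: Z = R = 389 Ω
  L: Z = jωL = j·5793·0.0651 = 0 + j377.1 Ω
  C: Z = 1/(jωC) = -j/(ω·C) = 0 - j7.776e+04 Ω
Step 3 — Series combination: Z_total = R + L + C = 389 - j7.738e+04 Ω = 7.738e+04∠-89.7° Ω.
Step 4 — Source phasor: V = 220∠-56.0° V = 123 - j182.4 V.
Step 5 — Ohm's law: I = V / Z_total = (123 - j182.4) / (389 - j7.738e+04) = 0.002365 + j0.001578 A.
Step 6 — Convert to polar: |I| = 0.002843 A, ∠I = 33.7°.

I = 0.002843∠33.7° A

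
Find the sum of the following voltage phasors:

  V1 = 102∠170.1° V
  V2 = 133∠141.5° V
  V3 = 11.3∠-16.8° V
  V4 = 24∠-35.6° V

Step 1 — Convert each phasor to rectangular form:
  V1 = 102·(cos(170.1°) + j·sin(170.1°)) = -100.5 + j17.54 V
  V2 = 133·(cos(141.5°) + j·sin(141.5°)) = -104.1 + j82.79 V
  V3 = 11.3·(cos(-16.8°) + j·sin(-16.8°)) = 10.82 - j3.266 V
  V4 = 24·(cos(-35.6°) + j·sin(-35.6°)) = 19.51 - j13.97 V
Step 2 — Sum components: V_total = -174.2 + j83.09 V.
Step 3 — Convert to polar: |V_total| = 193 V, ∠V_total = 154.5°.

V_total = 193∠154.5° V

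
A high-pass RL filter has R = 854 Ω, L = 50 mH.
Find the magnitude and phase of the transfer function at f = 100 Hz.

Step 1 — Angular frequency: ω = 2π·100 = 628.3 rad/s.
Step 2 — Transfer function: H(jω) = jωL/(R + jωL).
Step 3 — Numerator jωL = j·31.42; denominator R + jωL = 854 + j31.42.
Step 4 — H = 0.001351 + j0.03674.
Step 5 — Magnitude: |H| = 0.03676 (-28.7 dB); phase: φ = 87.9°.

|H| = 0.03676 (-28.7 dB), φ = 87.9°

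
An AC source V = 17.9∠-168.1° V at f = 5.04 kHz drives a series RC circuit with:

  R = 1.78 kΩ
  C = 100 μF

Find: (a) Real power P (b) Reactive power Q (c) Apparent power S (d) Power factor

Step 1 — Angular frequency: ω = 2π·f = 2π·5040 = 3.167e+04 rad/s.
Step 2 — Component impedances:
  R: Z = R = 1780 Ω
  C: Z = 1/(jωC) = -j/(ω·C) = 0 - j0.3158 Ω
Step 3 — Series combination: Z_total = R + C = 1780 - j0.3158 Ω = 1780∠-0.0° Ω.
Step 4 — Source phasor: V = 17.9∠-168.1° V = -17.52 - j3.691 V.
Step 5 — Current: I = V / Z = -0.00984 - j0.002075 A = 0.01006∠-168.1° A.
Step 6 — Complex power: S = V·I* = 0.18 - j3.193e-05 VA.
Step 7 — Real power: P = Re(S) = 0.18 W.
Step 8 — Reactive power: Q = Im(S) = -3.193e-05 VAR.
Step 9 — Apparent power: |S| = 0.18 VA.
Step 10 — Power factor: PF = P/|S| = 1 (leading).

(a) P = 0.18 W  (b) Q = -3.193e-05 VAR  (c) S = 0.18 VA  (d) PF = 1 (leading)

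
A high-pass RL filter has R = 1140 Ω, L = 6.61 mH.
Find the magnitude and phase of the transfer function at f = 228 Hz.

Step 1 — Angular frequency: ω = 2π·228 = 1433 rad/s.
Step 2 — Transfer function: H(jω) = jωL/(R + jωL).
Step 3 — Numerator jωL = j·9.469; denominator R + jωL = 1140 + j9.469.
Step 4 — H = 6.899e-05 + j0.008306.
Step 5 — Magnitude: |H| = 0.008306 (-41.6 dB); phase: φ = 89.5°.

|H| = 0.008306 (-41.6 dB), φ = 89.5°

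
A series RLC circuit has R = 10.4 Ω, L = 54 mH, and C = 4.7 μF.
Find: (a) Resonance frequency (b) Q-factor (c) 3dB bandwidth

Step 1 — Resonance: ω₀ = 1/√(LC) = 1/√(0.054·4.7e-06) = 1985 rad/s.
Step 2 — f₀ = ω₀/(2π) = 315.9 Hz.
Step 3 — Series Q: Q = ω₀L/R = 1985·0.054/10.4 = 10.31.
Step 4 — Bandwidth: Δω = ω₀/Q = 192.6 rad/s; BW = Δω/(2π) = 30.65 Hz.

(a) f₀ = 315.9 Hz  (b) Q = 10.31  (c) BW = 30.65 Hz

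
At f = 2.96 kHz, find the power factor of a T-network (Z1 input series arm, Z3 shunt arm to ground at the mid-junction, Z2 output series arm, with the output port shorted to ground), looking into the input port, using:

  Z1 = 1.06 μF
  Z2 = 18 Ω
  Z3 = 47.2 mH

Step 1 — Angular frequency: ω = 2π·f = 2π·2960 = 1.86e+04 rad/s.
Step 2 — Component impedances:
  Z1: Z = 1/(jωC) = -j/(ω·C) = 0 - j50.73 Ω
  Z2: Z = R = 18 Ω
  Z3: Z = jωL = j·1.86e+04·0.0472 = 0 + j877.8 Ω
Step 3 — With the output port shorted to ground, the output series arm Z2 runs from the junction to ground; the shunt arm Z3 also runs from the junction to ground. They appear in parallel: Z3 || Z2 = 17.99 + j0.3689 Ω.
Step 4 — Series with input arm Z1: Z_in = Z1 + (Z3 || Z2) = 17.99 - j50.36 Ω = 53.47∠-70.3° Ω.
Step 5 — Power factor: PF = cos(φ) = Re(Z)/|Z| = 17.99/53.47 = 0.3365.
Step 6 — Type: Im(Z) = -50.36 ⇒ leading (phase φ = -70.3°).

PF = 0.3365 (leading, φ = -70.3°)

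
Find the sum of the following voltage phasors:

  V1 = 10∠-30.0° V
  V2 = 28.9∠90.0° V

Step 1 — Convert each phasor to rectangular form:
  V1 = 10·(cos(-30.0°) + j·sin(-30.0°)) = 8.66 - j5 V
  V2 = 28.9·(cos(90.0°) + j·sin(90.0°)) = 0 + j28.9 V
Step 2 — Sum components: V_total = 8.66 + j23.9 V.
Step 3 — Convert to polar: |V_total| = 25.42 V, ∠V_total = 70.1°.

V_total = 25.42∠70.1° V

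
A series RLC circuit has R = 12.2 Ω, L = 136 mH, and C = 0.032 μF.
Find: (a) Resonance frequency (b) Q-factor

Step 1 — Resonance condition Im(Z)=0 gives ω₀ = 1/√(LC).
Step 2 — ω₀ = 1/√(0.136·3.2e-08) = 1.516e+04 rad/s.
Step 3 — f₀ = ω₀/(2π) = 2413 Hz.
Step 4 — Series Q: Q = ω₀L/R = 1.516e+04·0.136/12.2 = 169.

(a) f₀ = 2413 Hz  (b) Q = 169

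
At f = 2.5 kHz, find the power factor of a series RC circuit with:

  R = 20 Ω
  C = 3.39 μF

Step 1 — Angular frequency: ω = 2π·f = 2π·2500 = 1.571e+04 rad/s.
Step 2 — Component impedances:
  R: Z = R = 20 Ω
  C: Z = 1/(jωC) = -j/(ω·C) = 0 - j18.78 Ω
Step 3 — Series combination: Z_total = R + C = 20 - j18.78 Ω = 27.43∠-43.2° Ω.
Step 4 — Power factor: PF = cos(φ) = Re(Z)/|Z| = 20/27.435 = 0.729.
Step 5 — Type: Im(Z) = -18.78 ⇒ leading (phase φ = -43.2°).

PF = 0.729 (leading, φ = -43.2°)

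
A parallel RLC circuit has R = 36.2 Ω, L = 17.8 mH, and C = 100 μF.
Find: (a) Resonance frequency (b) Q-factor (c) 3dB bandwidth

Step 1 — Resonance: ω₀ = 1/√(LC) = 1/√(0.0178·0.0001) = 749.5 rad/s.
Step 2 — f₀ = ω₀/(2π) = 119.3 Hz.
Step 3 — Parallel Q: Q = R/(ω₀L) = 36.2/(749.5·0.0178) = 2.713.
Step 4 — Bandwidth: Δω = ω₀/Q = 276.2 rad/s; BW = Δω/(2π) = 43.97 Hz.

(a) f₀ = 119.3 Hz  (b) Q = 2.713  (c) BW = 43.97 Hz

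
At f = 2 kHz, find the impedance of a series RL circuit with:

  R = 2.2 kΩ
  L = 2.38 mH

Step 1 — Angular frequency: ω = 2π·f = 2π·2000 = 1.257e+04 rad/s.
Step 2 — Component impedances:
  R: Z = R = 2200 Ω
  L: Z = jωL = j·1.257e+04·0.00238 = 0 + j29.91 Ω
Step 3 — Series combination: Z_total = R + L = 2200 + j29.91 Ω = 2200∠0.8° Ω.

Z = 2200 + j29.91 Ω = 2200∠0.8° Ω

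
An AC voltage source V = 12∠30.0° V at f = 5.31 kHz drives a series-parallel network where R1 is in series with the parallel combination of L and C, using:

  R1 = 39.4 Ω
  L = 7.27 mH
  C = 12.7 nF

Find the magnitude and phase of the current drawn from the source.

Step 1 — Angular frequency: ω = 2π·f = 2π·5310 = 3.336e+04 rad/s.
Step 2 — Component impedances:
  R1: Z = R = 39.4 Ω
  L: Z = jωL = j·3.336e+04·0.00727 = 0 + j242.6 Ω
  C: Z = 1/(jωC) = -j/(ω·C) = 0 - j2360 Ω
Step 3 — Parallel branch: L || C = 1/(1/L + 1/C) = 0 + j270.3 Ω.
Step 4 — Series with R1: Z_total = R1 + (L || C) = 39.4 + j270.3 Ω = 273.2∠81.7° Ω.
Step 5 — Source phasor: V = 12∠30.0° V = 10.39 + j6 V.
Step 6 — Ohm's law: I = V / Z_total = (10.39 + j6) / (39.4 + j270.3) = 0.02722 - j0.03447 A.
Step 7 — Convert to polar: |I| = 0.04392 A, ∠I = -51.7°.

I = 0.04392∠-51.7° A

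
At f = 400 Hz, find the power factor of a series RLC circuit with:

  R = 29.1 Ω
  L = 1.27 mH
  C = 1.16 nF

Step 1 — Angular frequency: ω = 2π·f = 2π·400 = 2513 rad/s.
Step 2 — Component impedances:
  R: Z = R = 29.1 Ω
  L: Z = jωL = j·2513·0.00127 = 0 + j3.192 Ω
  C: Z = 1/(jωC) = -j/(ω·C) = 0 - j3.43e+05 Ω
Step 3 — Series combination: Z_total = R + L + C = 29.1 - j3.43e+05 Ω = 3.43e+05∠-90.0° Ω.
Step 4 — Power factor: PF = cos(φ) = Re(Z)/|Z| = 29.1/3.43e+05 = 8.484e-05.
Step 5 — Type: Im(Z) = -3.43e+05 ⇒ leading (phase φ = -90.0°).

PF = 8.484e-05 (leading, φ = -90.0°)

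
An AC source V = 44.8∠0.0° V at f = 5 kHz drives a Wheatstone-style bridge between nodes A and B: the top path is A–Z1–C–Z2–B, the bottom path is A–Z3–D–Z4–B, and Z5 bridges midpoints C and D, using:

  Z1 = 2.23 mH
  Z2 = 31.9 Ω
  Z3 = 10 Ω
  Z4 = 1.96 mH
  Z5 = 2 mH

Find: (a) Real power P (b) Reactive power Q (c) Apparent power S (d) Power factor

Step 1 — Angular frequency: ω = 2π·f = 2π·5000 = 3.142e+04 rad/s.
Step 2 — Component impedances:
  Z1: Z = jωL = j·3.142e+04·0.00223 = 0 + j70.06 Ω
  Z2: Z = R = 31.9 Ω
  Z3: Z = R = 10 Ω
  Z4: Z = jωL = j·3.142e+04·0.00196 = 0 + j61.58 Ω
  Z5: Z = jωL = j·3.142e+04·0.002 = 0 + j62.83 Ω
Step 3 — Bridge requires nodal analysis (the Z5 bridge couples midpoints C and D, so the two paths cannot be reduced to a simple series/parallel combination). Setting node B to ground and injecting 1 A at node A, the 3-node admittance system at A, C, D solves to V_A = Z_AB = 17.31 + j24.78 Ω = 30.23∠55.1° Ω.
Step 4 — Source phasor: V = 44.8∠0.0° V = 44.8 V.
Step 5 — Current: I = V / Z = 0.8488 - j1.215 A = 1.482∠-55.1° A.
Step 6 — Complex power: S = V·I* = 38.03 + j54.43 VA.
Step 7 — Real power: P = Re(S) = 38.03 W.
Step 8 — Reactive power: Q = Im(S) = 54.43 VAR.
Step 9 — Apparent power: |S| = 66.4 VA.
Step 10 — Power factor: PF = P/|S| = 0.5727 (lagging).

(a) P = 38.03 W  (b) Q = 54.43 VAR  (c) S = 66.4 VA  (d) PF = 0.5727 (lagging)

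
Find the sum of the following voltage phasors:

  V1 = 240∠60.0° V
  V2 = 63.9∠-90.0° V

Step 1 — Convert each phasor to rectangular form:
  V1 = 240·(cos(60.0°) + j·sin(60.0°)) = 120 + j207.8 V
  V2 = 63.9·(cos(-90.0°) + j·sin(-90.0°)) = 0 - j63.9 V
Step 2 — Sum components: V_total = 120 + j143.9 V.
Step 3 — Convert to polar: |V_total| = 187.4 V, ∠V_total = 50.2°.

V_total = 187.4∠50.2° V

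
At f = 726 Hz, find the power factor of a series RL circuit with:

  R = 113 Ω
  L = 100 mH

Step 1 — Angular frequency: ω = 2π·f = 2π·726 = 4562 rad/s.
Step 2 — Component impedances:
  R: Z = R = 113 Ω
  L: Z = jωL = j·4562·0.1 = 0 + j456.2 Ω
Step 3 — Series combination: Z_total = R + L = 113 + j456.2 Ω = 469.9∠76.1° Ω.
Step 4 — Power factor: PF = cos(φ) = Re(Z)/|Z| = 113/469.9 = 0.2405.
Step 5 — Type: Im(Z) = 456.2 ⇒ lagging (phase φ = 76.1°).

PF = 0.2405 (lagging, φ = 76.1°)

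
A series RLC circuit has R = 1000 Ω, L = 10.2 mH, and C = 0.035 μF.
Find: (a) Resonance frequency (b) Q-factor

Step 1 — Resonance condition Im(Z)=0 gives ω₀ = 1/√(LC).
Step 2 — ω₀ = 1/√(0.0102·3.5e-08) = 5.293e+04 rad/s.
Step 3 — f₀ = ω₀/(2π) = 8423 Hz.
Step 4 — Series Q: Q = ω₀L/R = 5.293e+04·0.0102/1000 = 0.5398.

(a) f₀ = 8423 Hz  (b) Q = 0.5398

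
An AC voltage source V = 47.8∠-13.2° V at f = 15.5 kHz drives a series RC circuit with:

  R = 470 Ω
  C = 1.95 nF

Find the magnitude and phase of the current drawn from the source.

Step 1 — Angular frequency: ω = 2π·f = 2π·1.55e+04 = 9.739e+04 rad/s.
Step 2 — Component impedances:
  R: Z = R = 470 Ω
  C: Z = 1/(jωC) = -j/(ω·C) = 0 - j5266 Ω
Step 3 — Series combination: Z_total = R + C = 470 - j5266 Ω = 5287∠-84.9° Ω.
Step 4 — Source phasor: V = 47.8∠-13.2° V = 46.54 - j10.92 V.
Step 5 — Ohm's law: I = V / Z_total = (46.54 - j10.92) / (470 - j5266) = 0.002839 + j0.008584 A.
Step 6 — Convert to polar: |I| = 0.009042 A, ∠I = 71.7°.

I = 0.009042∠71.7° A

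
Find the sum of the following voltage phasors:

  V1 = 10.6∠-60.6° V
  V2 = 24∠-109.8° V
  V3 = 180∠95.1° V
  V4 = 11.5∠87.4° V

Step 1 — Convert each phasor to rectangular form:
  V1 = 10.6·(cos(-60.6°) + j·sin(-60.6°)) = 5.204 - j9.235 V
  V2 = 24·(cos(-109.8°) + j·sin(-109.8°)) = -8.13 - j22.58 V
  V3 = 180·(cos(95.1°) + j·sin(95.1°)) = -16 + j179.3 V
  V4 = 11.5·(cos(87.4°) + j·sin(87.4°)) = 0.5217 + j11.49 V
Step 2 — Sum components: V_total = -18.41 + j159 V.
Step 3 — Convert to polar: |V_total| = 160 V, ∠V_total = 96.6°.

V_total = 160∠96.6° V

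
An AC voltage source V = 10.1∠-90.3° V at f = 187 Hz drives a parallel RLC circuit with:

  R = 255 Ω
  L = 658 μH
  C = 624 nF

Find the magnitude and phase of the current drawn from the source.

Step 1 — Angular frequency: ω = 2π·f = 2π·187 = 1175 rad/s.
Step 2 — Component impedances:
  R: Z = R = 255 Ω
  L: Z = jωL = j·1175·0.000658 = 0 + j0.7731 Ω
  C: Z = 1/(jωC) = -j/(ω·C) = 0 - j1364 Ω
Step 3 — Parallel combination: 1/Z_total = 1/R + 1/L + 1/C; Z_total = 0.002347 + j0.7736 Ω = 0.7736∠89.8° Ω.
Step 4 — Source phasor: V = 10.1∠-90.3° V = -0.05288 - j10.1 V.
Step 5 — Ohm's law: I = V / Z_total = (-0.05288 - j10.1) / (0.002347 + j0.7736) = -13.06 + j0.02876 A.
Step 6 — Convert to polar: |I| = 13.06 A, ∠I = 179.9°.

I = 13.06∠179.9° A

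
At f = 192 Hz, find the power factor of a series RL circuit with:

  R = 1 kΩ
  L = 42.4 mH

Step 1 — Angular frequency: ω = 2π·f = 2π·192 = 1206 rad/s.
Step 2 — Component impedances:
  R: Z = R = 1000 Ω
  L: Z = jωL = j·1206·0.0424 = 0 + j51.15 Ω
Step 3 — Series combination: Z_total = R + L = 1000 + j51.15 Ω = 1001∠2.9° Ω.
Step 4 — Power factor: PF = cos(φ) = Re(Z)/|Z| = 1000/1001.3 = 0.9987.
Step 5 — Type: Im(Z) = 51.15 ⇒ lagging (phase φ = 2.9°).

PF = 0.9987 (lagging, φ = 2.9°)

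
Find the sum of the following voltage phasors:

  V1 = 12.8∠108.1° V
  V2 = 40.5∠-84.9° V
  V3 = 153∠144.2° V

Step 1 — Convert each phasor to rectangular form:
  V1 = 12.8·(cos(108.1°) + j·sin(108.1°)) = -3.977 + j12.17 V
  V2 = 40.5·(cos(-84.9°) + j·sin(-84.9°)) = 3.6 - j40.34 V
  V3 = 153·(cos(144.2°) + j·sin(144.2°)) = -124.1 + j89.5 V
Step 2 — Sum components: V_total = -124.5 + j61.33 V.
Step 3 — Convert to polar: |V_total| = 138.8 V, ∠V_total = 153.8°.

V_total = 138.8∠153.8° V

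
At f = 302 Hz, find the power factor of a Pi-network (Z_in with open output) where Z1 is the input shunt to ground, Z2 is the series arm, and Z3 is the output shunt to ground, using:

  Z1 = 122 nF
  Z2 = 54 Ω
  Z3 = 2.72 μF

Step 1 — Angular frequency: ω = 2π·f = 2π·302 = 1898 rad/s.
Step 2 — Component impedances:
  Z1: Z = 1/(jωC) = -j/(ω·C) = 0 - j4320 Ω
  Z2: Z = R = 54 Ω
  Z3: Z = 1/(jωC) = -j/(ω·C) = 0 - j193.8 Ω
Step 3 — With open output, the series arm Z2 and the output shunt Z3 appear in series to ground: Z2 + Z3 = 54 - j193.8 Ω.
Step 4 — Parallel with input shunt Z1: Z_in = Z1 || (Z2 + Z3) = 49.46 - j186 Ω = 192.5∠-75.1° Ω.
Step 5 — Power factor: PF = cos(φ) = Re(Z)/|Z| = 49.46/192.5 = 0.2569.
Step 6 — Type: Im(Z) = -186 ⇒ leading (phase φ = -75.1°).

PF = 0.2569 (leading, φ = -75.1°)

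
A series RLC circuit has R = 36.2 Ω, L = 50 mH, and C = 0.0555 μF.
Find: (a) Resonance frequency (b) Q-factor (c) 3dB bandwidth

Step 1 — Resonance: ω₀ = 1/√(LC) = 1/√(0.05·5.55e-08) = 1.898e+04 rad/s.
Step 2 — f₀ = ω₀/(2π) = 3021 Hz.
Step 3 — Series Q: Q = ω₀L/R = 1.898e+04·0.05/36.2 = 26.22.
Step 4 — Bandwidth: Δω = ω₀/Q = 724 rad/s; BW = Δω/(2π) = 115.2 Hz.

(a) f₀ = 3021 Hz  (b) Q = 26.22  (c) BW = 115.2 Hz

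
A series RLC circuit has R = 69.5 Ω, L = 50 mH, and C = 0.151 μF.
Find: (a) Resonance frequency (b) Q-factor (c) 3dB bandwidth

Step 1 — Resonance: ω₀ = 1/√(LC) = 1/√(0.05·1.51e-07) = 1.151e+04 rad/s.
Step 2 — f₀ = ω₀/(2π) = 1832 Hz.
Step 3 — Series Q: Q = ω₀L/R = 1.151e+04·0.05/69.5 = 8.28.
Step 4 — Bandwidth: Δω = ω₀/Q = 1390 rad/s; BW = Δω/(2π) = 221.2 Hz.

(a) f₀ = 1832 Hz  (b) Q = 8.28  (c) BW = 221.2 Hz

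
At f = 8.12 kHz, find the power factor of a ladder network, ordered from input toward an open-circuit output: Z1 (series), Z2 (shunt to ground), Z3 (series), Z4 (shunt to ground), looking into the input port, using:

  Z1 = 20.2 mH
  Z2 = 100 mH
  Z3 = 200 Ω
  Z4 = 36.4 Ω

Step 1 — Angular frequency: ω = 2π·f = 2π·8120 = 5.102e+04 rad/s.
Step 2 — Component impedances:
  Z1: Z = jωL = j·5.102e+04·0.0202 = 0 + j1031 Ω
  Z2: Z = jωL = j·5.102e+04·0.1 = 0 + j5102 Ω
  Z3: Z = R = 200 Ω
  Z4: Z = R = 36.4 Ω
Step 3 — Ladder network (open output): work backward from the far end, alternating series and parallel combinations. Z_in = 235.9 + j1042 Ω = 1068∠77.2° Ω.
Step 4 — Power factor: PF = cos(φ) = Re(Z)/|Z| = 235.9/1068 = 0.2209.
Step 5 — Type: Im(Z) = 1042 ⇒ lagging (phase φ = 77.2°).

PF = 0.2209 (lagging, φ = 77.2°)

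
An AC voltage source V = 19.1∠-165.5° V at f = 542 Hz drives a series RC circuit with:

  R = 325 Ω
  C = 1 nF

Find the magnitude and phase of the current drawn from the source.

Step 1 — Angular frequency: ω = 2π·f = 2π·542 = 3405 rad/s.
Step 2 — Component impedances:
  R: Z = R = 325 Ω
  C: Z = 1/(jωC) = -j/(ω·C) = 0 - j2.936e+05 Ω
Step 3 — Series combination: Z_total = R + C = 325 - j2.936e+05 Ω = 2.936e+05∠-89.9° Ω.
Step 4 — Source phasor: V = 19.1∠-165.5° V = -18.49 - j4.782 V.
Step 5 — Ohm's law: I = V / Z_total = (-18.49 - j4.782) / (325 - j2.936e+05) = 1.622e-05 - j6.299e-05 A.
Step 6 — Convert to polar: |I| = 6.504e-05 A, ∠I = -75.6°.

I = 6.504e-05∠-75.6° A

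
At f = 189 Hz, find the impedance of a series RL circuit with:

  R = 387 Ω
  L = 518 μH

Step 1 — Angular frequency: ω = 2π·f = 2π·189 = 1188 rad/s.
Step 2 — Component impedances:
  R: Z = R = 387 Ω
  L: Z = jωL = j·1188·0.000518 = 0 + j0.6151 Ω
Step 3 — Series combination: Z_total = R + L = 387 + j0.6151 Ω = 387∠0.1° Ω.

Z = 387 + j0.6151 Ω = 387∠0.1° Ω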